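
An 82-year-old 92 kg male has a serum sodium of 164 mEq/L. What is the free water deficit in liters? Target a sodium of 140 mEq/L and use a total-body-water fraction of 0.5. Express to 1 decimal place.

TBW = 0.5 · 92 = 46 L
Free water deficit = TBW · (Na/140 − 1)
= 46 · (164/140 − 1)
= 46 · 0.1714
= 7.88 L

7.9 L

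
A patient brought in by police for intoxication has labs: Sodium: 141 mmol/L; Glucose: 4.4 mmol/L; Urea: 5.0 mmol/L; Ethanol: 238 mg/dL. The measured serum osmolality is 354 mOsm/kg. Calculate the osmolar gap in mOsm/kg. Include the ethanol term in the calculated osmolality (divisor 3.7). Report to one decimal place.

Calculated osmolality = 2·Na + glucose + urea + ethanol/3.7
= 2·141 + 4.4 + 5 + 238/3.7
= 282 + 4.40 + 5 + 64.32
= 355.72 mOsm/kg ≈ 355.7 mOsm/kg
Osmolar gap = measured − calculated = 354 − 355.7 = -1.7 mOsm/kg

-1.7 mOsm/kg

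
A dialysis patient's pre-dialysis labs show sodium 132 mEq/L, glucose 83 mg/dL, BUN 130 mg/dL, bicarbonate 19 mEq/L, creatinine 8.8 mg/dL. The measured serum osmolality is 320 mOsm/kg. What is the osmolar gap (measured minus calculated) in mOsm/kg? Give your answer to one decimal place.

Calculated osmolality = 2·Na + glucose/18 + BUN/2.8
= 2·132 + 83/18 + 130/2.8
= 264 + 4.61 + 46.43
= 315.04 mOsm/kg ≈ 315.0 mOsm/kg
Osmolar gap = measured − calculated = 320 − 315.0 = 5.0 mOsm/kg

5.0 mOsm/kg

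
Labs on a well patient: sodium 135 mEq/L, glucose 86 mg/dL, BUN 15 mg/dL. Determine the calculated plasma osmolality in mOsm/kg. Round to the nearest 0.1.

Calculated osmolality = 2·Na + glucose/18 + BUN/2.8
= 2·135 + 86/18 + 15/2.8
= 270 + 4.78 + 5.36
= 280.14 mOsm/kg

280.1 mOsm/kg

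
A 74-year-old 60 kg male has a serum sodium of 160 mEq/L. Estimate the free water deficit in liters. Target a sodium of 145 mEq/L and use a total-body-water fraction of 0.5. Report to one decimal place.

TBW = 0.5 · 60 = 30 L
Free water deficit = TBW · (Na/145 − 1)
= 30 · (160/145 − 1)
= 30 · 0.1034
= 3.1 L

3.1 L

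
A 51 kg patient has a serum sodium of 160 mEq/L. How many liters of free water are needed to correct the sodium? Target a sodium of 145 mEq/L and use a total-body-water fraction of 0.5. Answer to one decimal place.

2.6 L

TBW = 0.5 · 51 = 25.5 L
Free water deficit = TBW · (Na/145 − 1)
= 25.5 · (160/145 − 1)
= 25.5 · 0.1034
= 2.64 L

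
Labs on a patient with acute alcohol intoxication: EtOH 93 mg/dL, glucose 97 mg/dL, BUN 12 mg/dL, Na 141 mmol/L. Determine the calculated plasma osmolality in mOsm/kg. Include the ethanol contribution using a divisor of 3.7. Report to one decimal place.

316.8 mOsm/kg

Calculated osmolality = 2·Na + glucose/18 + BUN/2.8 + ethanol/3.7
= 2·141 + 97/18 + 12/2.8 + 93/3.7
= 282 + 5.39 + 4.29 + 25.14
= 316.82 mOsm/kg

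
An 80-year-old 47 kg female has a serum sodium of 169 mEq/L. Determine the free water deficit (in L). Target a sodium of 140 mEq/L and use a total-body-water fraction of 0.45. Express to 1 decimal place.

TBW = 0.45 · 47 = 21.15 L
Free water deficit = TBW · (Na/140 − 1)
= 21.15 · (169/140 − 1)
= 21.15 · 0.2071
= 4.38 L

4.4 L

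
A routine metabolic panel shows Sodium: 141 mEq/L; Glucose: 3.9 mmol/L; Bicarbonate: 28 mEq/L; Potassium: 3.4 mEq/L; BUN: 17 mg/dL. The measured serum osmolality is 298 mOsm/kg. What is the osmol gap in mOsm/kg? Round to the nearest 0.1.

Calculated osmolality = 2·Na + glucose + BUN/2.8
= 2·141 + 3.9 + 17/2.8
= 282 + 3.90 + 6.07
= 291.97 mOsm/kg ≈ 292.0 mOsm/kg
Osmolar gap = measured − calculated = 298 − 292.0 = 6.0 mOsm/kg

6.0 mOsm/kg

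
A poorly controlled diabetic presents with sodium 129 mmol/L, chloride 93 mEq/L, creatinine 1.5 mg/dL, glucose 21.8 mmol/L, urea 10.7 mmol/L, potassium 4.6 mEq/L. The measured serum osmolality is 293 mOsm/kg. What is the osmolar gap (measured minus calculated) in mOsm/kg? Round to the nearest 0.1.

Calculated osmolality = 2·Na + glucose + urea
= 2·129 + 21.8 + 10.7
= 258 + 21.80 + 10.70
= 290.5 mOsm/kg ≈ 290.5 mOsm/kg
Osmolar gap = measured − calculated = 293 − 290.5 = 2.5 mOsm/kg

2.5 mOsm/kg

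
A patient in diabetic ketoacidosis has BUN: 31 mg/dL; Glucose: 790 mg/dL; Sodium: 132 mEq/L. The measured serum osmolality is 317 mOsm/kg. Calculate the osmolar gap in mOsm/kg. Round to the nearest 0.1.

-2.0 mOsm/kg

Calculated osmolality = 2·Na + glucose/18 + BUN/2.8
= 2·132 + 790/18 + 31/2.8
= 264 + 43.89 + 11.07
= 318.96 mOsm/kg ≈ 319.0 mOsm/kg
Osmolar gap = measured − calculated = 317 − 319.0 = -2.0 mOsm/kg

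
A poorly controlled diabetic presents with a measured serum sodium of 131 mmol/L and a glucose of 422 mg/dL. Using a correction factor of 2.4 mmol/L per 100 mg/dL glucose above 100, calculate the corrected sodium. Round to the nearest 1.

139 mmol/L

Corrected Na = measured Na + 2.4 · (glucose − 100)/100
= 131 + 2.4 · (422 − 100)/100
= 131 + 7.7
= 138.7 mmol/L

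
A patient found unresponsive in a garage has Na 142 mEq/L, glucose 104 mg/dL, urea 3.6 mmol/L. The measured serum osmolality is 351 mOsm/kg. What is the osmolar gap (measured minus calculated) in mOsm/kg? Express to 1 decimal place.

57.6 mOsm/kg

Calculated osmolality = 2·Na + glucose/18 + urea
= 2·142 + 104/18 + 3.6
= 284 + 5.78 + 3.60
= 293.38 mOsm/kg ≈ 293.4 mOsm/kg
Osmolar gap = measured − calculated = 351 − 293.4 = 57.6 mOsm/kg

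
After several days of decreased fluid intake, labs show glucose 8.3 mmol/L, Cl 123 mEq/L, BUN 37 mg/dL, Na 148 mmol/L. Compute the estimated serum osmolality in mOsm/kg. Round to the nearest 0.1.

317.5 mOsm/kg

Calculated osmolality = 2·Na + glucose + BUN/2.8
= 2·148 + 8.3 + 37/2.8
= 296 + 8.30 + 13.21
= 317.51 mOsm/kg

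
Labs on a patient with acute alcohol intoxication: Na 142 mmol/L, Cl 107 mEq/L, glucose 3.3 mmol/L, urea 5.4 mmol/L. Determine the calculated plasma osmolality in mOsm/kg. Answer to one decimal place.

Calculated osmolality = 2·Na + glucose + urea
= 2·142 + 3.3 + 5.4
= 284 + 3.30 + 5.40
= 292.7 mOsm/kg

292.7 mOsm/kg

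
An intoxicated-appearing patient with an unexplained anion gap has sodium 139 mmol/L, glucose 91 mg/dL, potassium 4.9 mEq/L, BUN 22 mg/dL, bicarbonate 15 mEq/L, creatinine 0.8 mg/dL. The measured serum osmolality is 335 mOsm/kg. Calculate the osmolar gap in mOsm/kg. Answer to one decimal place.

Calculated osmolality = 2·Na + glucose/18 + BUN/2.8
= 2·139 + 91/18 + 22/2.8
= 278 + 5.06 + 7.86
= 290.92 mOsm/kg ≈ 290.9 mOsm/kg
Osmolar gap = measured − calculated = 335 − 290.9 = 44.1 mOsm/kg

44.1 mOsm/kg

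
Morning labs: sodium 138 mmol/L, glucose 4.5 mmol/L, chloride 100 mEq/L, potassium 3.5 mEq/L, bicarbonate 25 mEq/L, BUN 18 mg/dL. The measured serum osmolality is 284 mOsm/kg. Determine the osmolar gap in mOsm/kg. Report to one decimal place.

-2.9 mOsm/kg

Calculated osmolality = 2·Na + glucose + BUN/2.8
= 2·138 + 4.5 + 18/2.8
= 276 + 4.50 + 6.43
= 286.93 mOsm/kg ≈ 286.9 mOsm/kg
Osmolar gap = measured − calculated = 284 − 286.9 = -2.9 mOsm/kg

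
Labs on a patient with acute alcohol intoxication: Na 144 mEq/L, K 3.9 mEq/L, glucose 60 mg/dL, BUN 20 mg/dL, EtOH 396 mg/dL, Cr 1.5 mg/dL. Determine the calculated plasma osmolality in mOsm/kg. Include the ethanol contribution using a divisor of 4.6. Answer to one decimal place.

384.6 mOsm/kg

Calculated osmolality = 2·Na + glucose/18 + BUN/2.8 + ethanol/4.6
= 2·144 + 60/18 + 20/2.8 + 396/4.6
= 288 + 3.33 + 7.14 + 86.09
= 384.56 mOsm/kg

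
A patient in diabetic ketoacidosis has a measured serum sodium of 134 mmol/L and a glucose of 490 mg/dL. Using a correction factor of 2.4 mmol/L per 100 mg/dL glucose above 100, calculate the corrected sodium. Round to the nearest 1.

Corrected Na = measured Na + 2.4 · (glucose − 100)/100
= 134 + 2.4 · (490 − 100)/100
= 134 + 9.4
= 143.4 mmol/L

143 mmol/L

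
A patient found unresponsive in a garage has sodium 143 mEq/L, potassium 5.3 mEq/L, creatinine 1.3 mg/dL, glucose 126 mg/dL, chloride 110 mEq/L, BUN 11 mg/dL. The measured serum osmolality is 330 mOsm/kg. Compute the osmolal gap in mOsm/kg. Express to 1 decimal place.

Calculated osmolality = 2·Na + glucose/18 + BUN/2.8
= 2·143 + 126/18 + 11/2.8
= 286 + 7 + 3.93
= 296.93 mOsm/kg ≈ 296.9 mOsm/kg
Osmolar gap = measured − calculated = 330 − 296.9 = 33.1 mOsm/kg

33.1 mOsm/kg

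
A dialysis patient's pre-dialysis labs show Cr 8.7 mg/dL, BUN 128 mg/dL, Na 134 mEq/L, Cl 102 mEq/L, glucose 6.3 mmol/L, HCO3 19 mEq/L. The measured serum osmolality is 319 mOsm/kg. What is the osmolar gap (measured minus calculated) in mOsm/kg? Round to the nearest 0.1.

-1.0 mOsm/kg

Calculated osmolality = 2·Na + glucose + BUN/2.8
= 2·134 + 6.3 + 128/2.8
= 268 + 6.30 + 45.71
= 320.01 mOsm/kg ≈ 320.0 mOsm/kg
Osmolar gap = measured − calculated = 319 − 320.0 = -1.0 mOsm/kg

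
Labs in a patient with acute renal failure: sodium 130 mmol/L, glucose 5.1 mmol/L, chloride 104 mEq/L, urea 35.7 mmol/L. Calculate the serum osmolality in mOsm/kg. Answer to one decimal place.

Calculated osmolality = 2·Na + glucose + urea
= 2·130 + 5.1 + 35.7
= 260 + 5.10 + 35.70
= 300.8 mOsm/kg

300.8 mOsm/kg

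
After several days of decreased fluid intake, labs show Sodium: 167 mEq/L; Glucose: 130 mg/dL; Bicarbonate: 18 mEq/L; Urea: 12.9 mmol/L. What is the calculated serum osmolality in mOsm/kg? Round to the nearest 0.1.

354.1 mOsm/kg

Calculated osmolality = 2·Na + glucose/18 + urea
= 2·167 + 130/18 + 12.9
= 334 + 7.22 + 12.90
= 354.12 mOsm/kg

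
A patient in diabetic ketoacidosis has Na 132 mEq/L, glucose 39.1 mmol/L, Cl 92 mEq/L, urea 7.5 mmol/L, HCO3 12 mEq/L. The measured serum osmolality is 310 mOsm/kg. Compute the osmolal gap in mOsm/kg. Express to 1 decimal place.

Calculated osmolality = 2·Na + glucose + urea
= 2·132 + 39.1 + 7.5
= 264 + 39.10 + 7.50
= 310.6 mOsm/kg ≈ 310.6 mOsm/kg
Osmolar gap = measured − calculated = 310 − 310.6 = -0.6 mOsm/kg

-0.6 mOsm/kg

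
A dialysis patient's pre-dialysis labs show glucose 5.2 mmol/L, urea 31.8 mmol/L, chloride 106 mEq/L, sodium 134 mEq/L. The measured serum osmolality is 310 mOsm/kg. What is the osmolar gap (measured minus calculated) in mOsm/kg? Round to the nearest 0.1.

5.0 mOsm/kg

Calculated osmolality = 2·Na + glucose + urea
= 2·134 + 5.2 + 31.8
= 268 + 5.20 + 31.80
= 305 mOsm/kg ≈ 305.0 mOsm/kg
Osmolar gap = measured − calculated = 310 − 305.0 = 5.0 mOsm/kg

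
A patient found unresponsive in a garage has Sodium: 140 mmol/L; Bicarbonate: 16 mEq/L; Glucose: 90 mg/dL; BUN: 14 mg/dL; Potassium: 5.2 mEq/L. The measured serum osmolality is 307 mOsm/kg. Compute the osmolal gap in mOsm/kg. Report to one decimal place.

17.0 mOsm/kg

Calculated osmolality = 2·Na + glucose/18 + BUN/2.8
= 2·140 + 90/18 + 14/2.8
= 280 + 5 + 5
= 290 mOsm/kg ≈ 290.0 mOsm/kg
Osmolar gap = measured − calculated = 307 − 290.0 = 17.0 mOsm/kg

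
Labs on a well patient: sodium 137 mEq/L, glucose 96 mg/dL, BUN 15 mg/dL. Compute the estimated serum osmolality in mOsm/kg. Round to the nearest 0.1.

Calculated osmolality = 2·Na + glucose/18 + BUN/2.8
= 2·137 + 96/18 + 15/2.8
= 274 + 5.33 + 5.36
= 284.69 mOsm/kg

284.7 mOsm/kg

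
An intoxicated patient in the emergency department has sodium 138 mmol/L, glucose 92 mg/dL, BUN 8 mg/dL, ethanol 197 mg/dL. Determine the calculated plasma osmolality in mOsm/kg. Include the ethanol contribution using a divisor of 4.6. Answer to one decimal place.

Calculated osmolality = 2·Na + glucose/18 + BUN/2.8 + ethanol/4.6
= 2·138 + 92/18 + 8/2.8 + 197/4.6
= 276 + 5.11 + 2.86 + 42.83
= 326.8 mOsm/kg

326.8 mOsm/kg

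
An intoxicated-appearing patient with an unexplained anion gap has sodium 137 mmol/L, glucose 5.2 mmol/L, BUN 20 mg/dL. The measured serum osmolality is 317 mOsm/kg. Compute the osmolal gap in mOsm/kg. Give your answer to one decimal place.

Calculated osmolality = 2·Na + glucose + BUN/2.8
= 2·137 + 5.2 + 20/2.8
= 274 + 5.20 + 7.14
= 286.34 mOsm/kg ≈ 286.3 mOsm/kg
Osmolar gap = measured − calculated = 317 − 286.3 = 30.7 mOsm/kg

30.7 mOsm/kg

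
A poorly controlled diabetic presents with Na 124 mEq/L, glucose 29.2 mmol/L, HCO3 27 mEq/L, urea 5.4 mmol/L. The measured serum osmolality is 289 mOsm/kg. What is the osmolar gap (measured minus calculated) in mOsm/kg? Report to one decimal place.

6.4 mOsm/kg

Calculated osmolality = 2·Na + glucose + urea
= 2·124 + 29.2 + 5.4
= 248 + 29.20 + 5.40
= 282.6 mOsm/kg ≈ 282.6 mOsm/kg
Osmolar gap = measured − calculated = 289 − 282.6 = 6.4 mOsm/kg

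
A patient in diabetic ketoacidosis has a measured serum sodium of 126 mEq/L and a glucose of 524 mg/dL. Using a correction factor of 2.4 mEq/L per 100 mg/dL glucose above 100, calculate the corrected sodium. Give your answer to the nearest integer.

Corrected Na = measured Na + 2.4 · (glucose − 100)/100
= 126 + 2.4 · (524 − 100)/100
= 126 + 10.2
= 136.2 mEq/L

136 mEq/L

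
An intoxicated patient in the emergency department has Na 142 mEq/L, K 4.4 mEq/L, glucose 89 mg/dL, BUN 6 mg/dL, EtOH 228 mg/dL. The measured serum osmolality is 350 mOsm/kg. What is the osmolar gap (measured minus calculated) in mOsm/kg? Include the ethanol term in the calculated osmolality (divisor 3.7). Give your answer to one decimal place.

Calculated osmolality = 2·Na + glucose/18 + BUN/2.8 + ethanol/3.7
= 2·142 + 89/18 + 6/2.8 + 228/3.7
= 284 + 4.94 + 2.14 + 61.62
= 352.7 mOsm/kg ≈ 352.7 mOsm/kg
Osmolar gap = measured − calculated = 350 − 352.7 = -2.7 mOsm/kg

-2.7 mOsm/kg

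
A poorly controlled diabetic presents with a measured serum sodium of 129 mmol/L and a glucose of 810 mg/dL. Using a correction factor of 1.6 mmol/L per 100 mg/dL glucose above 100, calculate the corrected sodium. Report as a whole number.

Corrected Na = measured Na + 1.6 · (glucose − 100)/100
= 129 + 1.6 · (810 − 100)/100
= 129 + 11.4
= 140.4 mmol/L

140 mmol/L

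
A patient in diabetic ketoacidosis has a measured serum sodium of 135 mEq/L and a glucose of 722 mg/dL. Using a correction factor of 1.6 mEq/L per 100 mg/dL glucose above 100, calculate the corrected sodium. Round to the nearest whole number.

Corrected Na = measured Na + 1.6 · (glucose − 100)/100
= 135 + 1.6 · (722 − 100)/100
= 135 + 10
= 145 mEq/L

145 mEq/L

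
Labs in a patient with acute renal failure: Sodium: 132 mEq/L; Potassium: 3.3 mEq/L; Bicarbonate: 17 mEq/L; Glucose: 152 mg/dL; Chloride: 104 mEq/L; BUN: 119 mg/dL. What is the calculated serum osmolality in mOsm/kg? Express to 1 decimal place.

314.9 mOsm/kg

Calculated osmolality = 2·Na + glucose/18 + BUN/2.8
= 2·132 + 152/18 + 119/2.8
= 264 + 8.44 + 42.50
= 314.94 mOsm/kg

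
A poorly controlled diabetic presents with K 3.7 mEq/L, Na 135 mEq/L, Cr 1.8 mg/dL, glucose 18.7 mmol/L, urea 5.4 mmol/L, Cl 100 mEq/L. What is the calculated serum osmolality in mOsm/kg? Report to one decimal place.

294.1 mOsm/kg

Calculated osmolality = 2·Na + glucose + urea
= 2·135 + 18.7 + 5.4
= 270 + 18.70 + 5.40
= 294.1 mOsm/kg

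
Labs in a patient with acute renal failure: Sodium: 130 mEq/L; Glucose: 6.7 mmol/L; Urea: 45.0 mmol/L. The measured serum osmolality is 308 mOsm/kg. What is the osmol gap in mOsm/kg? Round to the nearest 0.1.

Calculated osmolality = 2·Na + glucose + urea
= 2·130 + 6.7 + 45
= 260 + 6.70 + 45
= 311.7 mOsm/kg ≈ 311.7 mOsm/kg
Osmolar gap = measured − calculated = 308 − 311.7 = -3.7 mOsm/kg

-3.7 mOsm/kg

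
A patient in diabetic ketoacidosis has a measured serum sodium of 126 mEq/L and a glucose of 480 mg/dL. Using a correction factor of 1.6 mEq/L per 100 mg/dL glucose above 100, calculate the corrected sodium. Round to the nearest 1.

Corrected Na = measured Na + 1.6 · (glucose − 100)/100
= 126 + 1.6 · (480 − 100)/100
= 126 + 6.1
= 132.1 mEq/L

132 mEq/L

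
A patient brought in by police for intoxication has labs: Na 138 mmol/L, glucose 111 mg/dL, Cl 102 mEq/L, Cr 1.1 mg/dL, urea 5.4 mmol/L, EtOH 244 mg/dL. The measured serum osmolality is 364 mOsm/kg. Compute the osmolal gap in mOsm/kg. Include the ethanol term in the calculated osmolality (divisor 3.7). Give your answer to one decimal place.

10.5 mOsm/kg

Calculated osmolality = 2·Na + glucose/18 + urea + ethanol/3.7
= 2·138 + 111/18 + 5.4 + 244/3.7
= 276 + 6.17 + 5.40 + 65.95
= 353.52 mOsm/kg ≈ 353.5 mOsm/kg
Osmolar gap = measured − calculated = 364 − 353.5 = 10.5 mOsm/kg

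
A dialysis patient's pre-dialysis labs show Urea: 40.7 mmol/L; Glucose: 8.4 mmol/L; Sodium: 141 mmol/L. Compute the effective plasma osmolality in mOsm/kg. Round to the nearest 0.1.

290.4 mOsm/kg

Effective osmolality excludes urea (freely permeant across cell membranes):
2·Na + glucose
= 2·141 + 8.4
= 282 + 8.4
= 290.4 mOsm/kg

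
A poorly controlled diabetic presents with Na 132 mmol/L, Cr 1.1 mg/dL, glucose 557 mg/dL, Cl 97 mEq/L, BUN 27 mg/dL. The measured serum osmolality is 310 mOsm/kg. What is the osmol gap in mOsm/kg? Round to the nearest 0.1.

Calculated osmolality = 2·Na + glucose/18 + BUN/2.8
= 2·132 + 557/18 + 27/2.8
= 264 + 30.94 + 9.64
= 304.58 mOsm/kg ≈ 304.6 mOsm/kg
Osmolar gap = measured − calculated = 310 − 304.6 = 5.4 mOsm/kg

5.4 mOsm/kg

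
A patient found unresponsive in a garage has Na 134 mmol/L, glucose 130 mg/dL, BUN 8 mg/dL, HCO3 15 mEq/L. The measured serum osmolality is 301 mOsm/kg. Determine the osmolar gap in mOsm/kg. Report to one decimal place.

Calculated osmolality = 2·Na + glucose/18 + BUN/2.8
= 2·134 + 130/18 + 8/2.8
= 268 + 7.22 + 2.86
= 278.08 mOsm/kg ≈ 278.1 mOsm/kg
Osmolar gap = measured − calculated = 301 − 278.1 = 22.9 mOsm/kg

22.9 mOsm/kg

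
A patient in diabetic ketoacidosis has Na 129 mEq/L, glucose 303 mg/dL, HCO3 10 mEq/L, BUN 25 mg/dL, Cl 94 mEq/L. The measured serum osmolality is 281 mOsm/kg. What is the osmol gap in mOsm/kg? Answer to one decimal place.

-2.8 mOsm/kg

Calculated osmolality = 2·Na + glucose/18 + BUN/2.8
= 2·129 + 303/18 + 25/2.8
= 258 + 16.83 + 8.93
= 283.76 mOsm/kg ≈ 283.8 mOsm/kg
Osmolar gap = measured − calculated = 281 − 283.8 = -2.8 mOsm/kg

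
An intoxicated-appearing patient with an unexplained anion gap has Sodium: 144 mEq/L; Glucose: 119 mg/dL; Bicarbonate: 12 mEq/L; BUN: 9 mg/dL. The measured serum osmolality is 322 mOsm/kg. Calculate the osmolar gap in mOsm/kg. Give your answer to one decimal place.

24.2 mOsm/kg

Calculated osmolality = 2·Na + glucose/18 + BUN/2.8
= 2·144 + 119/18 + 9/2.8
= 288 + 6.61 + 3.21
= 297.82 mOsm/kg ≈ 297.8 mOsm/kg
Osmolar gap = measured − calculated = 322 − 297.8 = 24.2 mOsm/kg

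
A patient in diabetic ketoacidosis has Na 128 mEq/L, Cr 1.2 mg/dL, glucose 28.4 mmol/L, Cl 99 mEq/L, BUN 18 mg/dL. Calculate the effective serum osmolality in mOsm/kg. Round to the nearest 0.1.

Effective osmolality excludes urea (freely permeant across cell membranes):
2·Na + glucose
= 2·128 + 28.4
= 256 + 28.4
= 284.4 mOsm/kg

284.4 mOsm/kg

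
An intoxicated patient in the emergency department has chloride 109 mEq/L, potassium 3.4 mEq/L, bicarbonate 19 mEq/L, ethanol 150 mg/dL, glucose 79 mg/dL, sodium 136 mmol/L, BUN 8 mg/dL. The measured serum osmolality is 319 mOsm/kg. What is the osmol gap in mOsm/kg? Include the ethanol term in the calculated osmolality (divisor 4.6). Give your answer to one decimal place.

Calculated osmolality = 2·Na + glucose/18 + BUN/2.8 + ethanol/4.6
= 2·136 + 79/18 + 8/2.8 + 150/4.6
= 272 + 4.39 + 2.86 + 32.61
= 311.86 mOsm/kg ≈ 311.9 mOsm/kg
Osmolar gap = measured − calculated = 319 − 311.9 = 7.1 mOsm/kg

7.1 mOsm/kg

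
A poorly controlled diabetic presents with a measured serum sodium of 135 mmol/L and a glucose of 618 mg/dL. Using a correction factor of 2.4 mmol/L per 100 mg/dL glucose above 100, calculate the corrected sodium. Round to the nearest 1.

147 mmol/L

Corrected Na = measured Na + 2.4 · (glucose − 100)/100
= 135 + 2.4 · (618 − 100)/100
= 135 + 12.4
= 147.4 mmol/L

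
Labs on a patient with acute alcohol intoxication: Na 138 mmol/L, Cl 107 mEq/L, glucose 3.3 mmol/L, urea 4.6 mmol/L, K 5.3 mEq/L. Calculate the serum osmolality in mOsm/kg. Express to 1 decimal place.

Calculated osmolality = 2·Na + glucose + urea
= 2·138 + 3.3 + 4.6
= 276 + 3.30 + 4.60
= 283.9 mOsm/kg

283.9 mOsm/kg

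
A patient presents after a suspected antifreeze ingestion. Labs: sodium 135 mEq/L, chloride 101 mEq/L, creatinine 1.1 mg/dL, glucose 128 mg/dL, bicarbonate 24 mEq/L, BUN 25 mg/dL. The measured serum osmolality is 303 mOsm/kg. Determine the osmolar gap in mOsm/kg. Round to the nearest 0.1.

17.0 mOsm/kg

Calculated osmolality = 2·Na + glucose/18 + BUN/2.8
= 2·135 + 128/18 + 25/2.8
= 270 + 7.11 + 8.93
= 286.04 mOsm/kg ≈ 286.0 mOsm/kg
Osmolar gap = measured − calculated = 303 − 286.0 = 17.0 mOsm/kg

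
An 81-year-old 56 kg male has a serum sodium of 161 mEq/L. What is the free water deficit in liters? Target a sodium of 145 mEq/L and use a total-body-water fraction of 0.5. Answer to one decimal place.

3.1 L

TBW = 0.5 · 56 = 28 L
Free water deficit = TBW · (Na/145 − 1)
= 28 · (161/145 − 1)
= 28 · 0.1103
= 3.09 L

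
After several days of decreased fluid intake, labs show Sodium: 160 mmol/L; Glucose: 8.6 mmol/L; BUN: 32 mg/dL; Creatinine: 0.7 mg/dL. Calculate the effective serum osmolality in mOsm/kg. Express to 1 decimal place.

Effective osmolality excludes urea (freely permeant across cell membranes):
2·Na + glucose
= 2·160 + 8.6
= 320 + 8.6
= 328.6 mOsm/kg

328.6 mOsm/kg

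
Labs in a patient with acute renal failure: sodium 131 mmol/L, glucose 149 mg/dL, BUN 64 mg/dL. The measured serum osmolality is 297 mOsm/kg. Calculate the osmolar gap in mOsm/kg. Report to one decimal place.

Calculated osmolality = 2·Na + glucose/18 + BUN/2.8
= 2·131 + 149/18 + 64/2.8
= 262 + 8.28 + 22.86
= 293.14 mOsm/kg ≈ 293.1 mOsm/kg
Osmolar gap = measured − calculated = 297 − 293.1 = 3.9 mOsm/kg

3.9 mOsm/kg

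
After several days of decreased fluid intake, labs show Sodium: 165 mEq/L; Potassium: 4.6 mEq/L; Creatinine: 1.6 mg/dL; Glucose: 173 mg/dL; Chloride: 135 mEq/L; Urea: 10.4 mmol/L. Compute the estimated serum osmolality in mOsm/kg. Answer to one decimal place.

Calculated osmolality = 2·Na + glucose/18 + urea
= 2·165 + 173/18 + 10.4
= 330 + 9.61 + 10.40
= 350.01 mOsm/kg

350.0 mOsm/kg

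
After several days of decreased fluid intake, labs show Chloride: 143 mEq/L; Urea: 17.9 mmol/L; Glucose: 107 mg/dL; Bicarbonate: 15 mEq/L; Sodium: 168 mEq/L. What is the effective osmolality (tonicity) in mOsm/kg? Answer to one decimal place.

341.9 mOsm/kg

Effective osmolality excludes urea (freely permeant across cell membranes):
2·Na + glucose/18
= 2·168 + 107/18
= 336 + 5.94
= 341.94 mOsm/kg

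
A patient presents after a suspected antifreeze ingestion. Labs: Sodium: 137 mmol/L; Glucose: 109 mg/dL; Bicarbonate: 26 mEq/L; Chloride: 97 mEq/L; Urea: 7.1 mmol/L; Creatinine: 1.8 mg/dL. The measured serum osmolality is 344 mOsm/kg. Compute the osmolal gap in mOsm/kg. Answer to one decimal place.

56.8 mOsm/kg

Calculated osmolality = 2·Na + glucose/18 + urea
= 2·137 + 109/18 + 7.1
= 274 + 6.06 + 7.10
= 287.16 mOsm/kg ≈ 287.2 mOsm/kg
Osmolar gap = measured − calculated = 344 − 287.2 = 56.8 mOsm/kg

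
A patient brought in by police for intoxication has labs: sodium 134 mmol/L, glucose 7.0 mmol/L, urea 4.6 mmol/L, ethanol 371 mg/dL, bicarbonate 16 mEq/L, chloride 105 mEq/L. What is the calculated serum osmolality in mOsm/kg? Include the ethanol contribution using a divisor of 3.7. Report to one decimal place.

379.9 mOsm/kg

Calculated osmolality = 2·Na + glucose + urea + ethanol/3.7
= 2·134 + 7 + 4.6 + 371/3.7
= 268 + 7 + 4.60 + 100.27
= 379.87 mOsm/kg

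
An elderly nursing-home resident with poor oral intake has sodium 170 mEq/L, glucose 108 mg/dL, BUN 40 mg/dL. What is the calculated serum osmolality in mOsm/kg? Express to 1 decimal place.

Calculated osmolality = 2·Na + glucose/18 + BUN/2.8
= 2·170 + 108/18 + 40/2.8
= 340 + 6 + 14.29
= 360.29 mOsm/kg

360.3 mOsm/kg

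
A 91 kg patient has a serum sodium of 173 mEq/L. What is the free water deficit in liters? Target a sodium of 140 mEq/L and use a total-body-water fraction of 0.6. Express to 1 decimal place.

12.9 L

TBW = 0.6 · 91 = 54.6 L
Free water deficit = TBW · (Na/140 − 1)
= 54.6 · (173/140 − 1)
= 54.6 · 0.2357
= 12.87 L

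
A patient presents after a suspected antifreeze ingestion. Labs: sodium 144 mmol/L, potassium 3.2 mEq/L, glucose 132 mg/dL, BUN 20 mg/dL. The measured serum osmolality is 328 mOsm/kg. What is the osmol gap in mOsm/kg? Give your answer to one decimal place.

Calculated osmolality = 2·Na + glucose/18 + BUN/2.8
= 2·144 + 132/18 + 20/2.8
= 288 + 7.33 + 7.14
= 302.47 mOsm/kg ≈ 302.5 mOsm/kg
Osmolar gap = measured − calculated = 328 − 302.5 = 25.5 mOsm/kg

25.5 mOsm/kg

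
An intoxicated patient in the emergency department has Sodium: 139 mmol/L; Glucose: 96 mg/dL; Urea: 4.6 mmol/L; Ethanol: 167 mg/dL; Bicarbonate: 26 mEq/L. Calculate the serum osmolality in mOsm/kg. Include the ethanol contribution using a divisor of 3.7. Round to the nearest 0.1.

333.1 mOsm/kg

Calculated osmolality = 2·Na + glucose/18 + urea + ethanol/3.7
= 2·139 + 96/18 + 4.6 + 167/3.7
= 278 + 5.33 + 4.60 + 45.14
= 333.07 mOsm/kg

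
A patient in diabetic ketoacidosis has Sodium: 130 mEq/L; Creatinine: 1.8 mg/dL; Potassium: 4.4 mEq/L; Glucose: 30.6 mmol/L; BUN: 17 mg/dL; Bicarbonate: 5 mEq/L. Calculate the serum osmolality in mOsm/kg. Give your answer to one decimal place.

Calculated osmolality = 2·Na + glucose + BUN/2.8
= 2·130 + 30.6 + 17/2.8
= 260 + 30.60 + 6.07
= 296.67 mOsm/kg

296.7 mOsm/kg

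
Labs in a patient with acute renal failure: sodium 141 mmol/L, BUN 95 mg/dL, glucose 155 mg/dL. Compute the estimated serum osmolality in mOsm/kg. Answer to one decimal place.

324.5 mOsm/kg

Calculated osmolality = 2·Na + glucose/18 + BUN/2.8
= 2·141 + 155/18 + 95/2.8
= 282 + 8.61 + 33.93
= 324.54 mOsm/kg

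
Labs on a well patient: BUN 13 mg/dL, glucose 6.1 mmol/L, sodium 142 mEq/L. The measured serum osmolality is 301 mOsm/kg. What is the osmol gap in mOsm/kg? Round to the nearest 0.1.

6.3 mOsm/kg

Calculated osmolality = 2·Na + glucose + BUN/2.8
= 2·142 + 6.1 + 13/2.8
= 284 + 6.10 + 4.64
= 294.74 mOsm/kg ≈ 294.7 mOsm/kg
Osmolar gap = measured − calculated = 301 − 294.7 = 6.3 mOsm/kg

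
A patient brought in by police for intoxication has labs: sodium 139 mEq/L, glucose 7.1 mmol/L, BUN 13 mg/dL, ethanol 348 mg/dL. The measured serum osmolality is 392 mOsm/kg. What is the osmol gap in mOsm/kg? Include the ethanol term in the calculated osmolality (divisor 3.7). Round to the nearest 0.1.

8.2 mOsm/kg

Calculated osmolality = 2·Na + glucose + BUN/2.8 + ethanol/3.7
= 2·139 + 7.1 + 13/2.8 + 348/3.7
= 278 + 7.10 + 4.64 + 94.05
= 383.79 mOsm/kg ≈ 383.8 mOsm/kg
Osmolar gap = measured − calculated = 392 − 383.8 = 8.2 mOsm/kg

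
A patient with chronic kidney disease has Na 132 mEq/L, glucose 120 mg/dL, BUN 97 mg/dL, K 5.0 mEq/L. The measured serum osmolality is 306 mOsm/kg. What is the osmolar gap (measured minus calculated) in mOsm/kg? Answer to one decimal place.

Calculated osmolality = 2·Na + glucose/18 + BUN/2.8
= 2·132 + 120/18 + 97/2.8
= 264 + 6.67 + 34.64
= 305.31 mOsm/kg ≈ 305.3 mOsm/kg
Osmolar gap = measured − calculated = 306 − 305.3 = 0.7 mOsm/kg

0.7 mOsm/kg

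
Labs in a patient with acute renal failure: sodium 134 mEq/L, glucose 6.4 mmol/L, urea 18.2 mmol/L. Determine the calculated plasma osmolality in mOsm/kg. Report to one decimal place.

292.6 mOsm/kg

Calculated osmolality = 2·Na + glucose + urea
= 2·134 + 6.4 + 18.2
= 268 + 6.40 + 18.20
= 292.6 mOsm/kg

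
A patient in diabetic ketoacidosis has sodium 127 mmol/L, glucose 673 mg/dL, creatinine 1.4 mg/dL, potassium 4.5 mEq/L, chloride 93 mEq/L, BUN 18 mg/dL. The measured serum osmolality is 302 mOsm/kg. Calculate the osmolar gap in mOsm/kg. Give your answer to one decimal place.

4.2 mOsm/kg

Calculated osmolality = 2·Na + glucose/18 + BUN/2.8
= 2·127 + 673/18 + 18/2.8
= 254 + 37.39 + 6.43
= 297.82 mOsm/kg ≈ 297.8 mOsm/kg
Osmolar gap = measured − calculated = 302 − 297.8 = 4.2 mOsm/kg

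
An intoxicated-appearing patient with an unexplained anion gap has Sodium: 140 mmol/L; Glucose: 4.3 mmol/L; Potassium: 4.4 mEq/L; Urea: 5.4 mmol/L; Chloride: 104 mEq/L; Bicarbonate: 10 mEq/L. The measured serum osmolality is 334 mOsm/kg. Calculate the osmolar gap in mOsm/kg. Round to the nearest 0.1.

44.3 mOsm/kg

Calculated osmolality = 2·Na + glucose + urea
= 2·140 + 4.3 + 5.4
= 280 + 4.30 + 5.40
= 289.7 mOsm/kg ≈ 289.7 mOsm/kg
Osmolar gap = measured − calculated = 334 − 289.7 = 44.3 mOsm/kg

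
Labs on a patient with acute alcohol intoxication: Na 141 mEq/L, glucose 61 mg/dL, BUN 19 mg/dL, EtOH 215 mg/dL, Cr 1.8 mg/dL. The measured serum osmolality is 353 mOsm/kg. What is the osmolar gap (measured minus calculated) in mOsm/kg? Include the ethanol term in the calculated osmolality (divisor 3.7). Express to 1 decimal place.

Calculated osmolality = 2·Na + glucose/18 + BUN/2.8 + ethanol/3.7
= 2·141 + 61/18 + 19/2.8 + 215/3.7
= 282 + 3.39 + 6.79 + 58.11
= 350.29 mOsm/kg ≈ 350.3 mOsm/kg
Osmolar gap = measured − calculated = 353 − 350.3 = 2.7 mOsm/kg

2.7 mOsm/kg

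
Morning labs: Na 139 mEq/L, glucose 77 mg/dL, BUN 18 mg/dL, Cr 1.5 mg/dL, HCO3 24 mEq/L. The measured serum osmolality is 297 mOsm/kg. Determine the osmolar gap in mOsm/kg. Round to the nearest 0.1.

8.3 mOsm/kg

Calculated osmolality = 2·Na + glucose/18 + BUN/2.8
= 2·139 + 77/18 + 18/2.8
= 278 + 4.28 + 6.43
= 288.71 mOsm/kg ≈ 288.7 mOsm/kg
Osmolar gap = measured − calculated = 297 − 288.7 = 8.3 mOsm/kg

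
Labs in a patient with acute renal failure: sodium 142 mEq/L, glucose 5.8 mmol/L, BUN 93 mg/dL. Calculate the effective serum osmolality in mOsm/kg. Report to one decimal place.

289.8 mOsm/kg

Effective osmolality excludes urea (freely permeant across cell membranes):
2·Na + glucose
= 2·142 + 5.8
= 284 + 5.8
= 289.8 mOsm/kg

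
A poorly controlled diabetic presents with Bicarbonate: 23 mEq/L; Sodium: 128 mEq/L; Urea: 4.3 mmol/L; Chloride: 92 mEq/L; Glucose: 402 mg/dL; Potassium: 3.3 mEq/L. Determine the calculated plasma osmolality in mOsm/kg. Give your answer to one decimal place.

Calculated osmolality = 2·Na + glucose/18 + urea
= 2·128 + 402/18 + 4.3
= 256 + 22.33 + 4.30
= 282.63 mOsm/kg

282.6 mOsm/kg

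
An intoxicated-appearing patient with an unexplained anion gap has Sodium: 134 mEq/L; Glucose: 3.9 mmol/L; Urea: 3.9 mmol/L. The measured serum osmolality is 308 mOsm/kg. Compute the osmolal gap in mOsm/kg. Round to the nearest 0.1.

Calculated osmolality = 2·Na + glucose + urea
= 2·134 + 3.9 + 3.9
= 268 + 3.90 + 3.90
= 275.8 mOsm/kg ≈ 275.8 mOsm/kg
Osmolar gap = measured − calculated = 308 − 275.8 = 32.2 mOsm/kg

32.2 mOsm/kg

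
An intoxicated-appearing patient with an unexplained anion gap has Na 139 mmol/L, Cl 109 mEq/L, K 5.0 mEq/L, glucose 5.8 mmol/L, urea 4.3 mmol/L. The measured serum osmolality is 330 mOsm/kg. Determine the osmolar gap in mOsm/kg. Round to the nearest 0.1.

Calculated osmolality = 2·Na + glucose + urea
= 2·139 + 5.8 + 4.3
= 278 + 5.80 + 4.30
= 288.1 mOsm/kg ≈ 288.1 mOsm/kg
Osmolar gap = measured − calculated = 330 − 288.1 = 41.9 mOsm/kg

41.9 mOsm/kg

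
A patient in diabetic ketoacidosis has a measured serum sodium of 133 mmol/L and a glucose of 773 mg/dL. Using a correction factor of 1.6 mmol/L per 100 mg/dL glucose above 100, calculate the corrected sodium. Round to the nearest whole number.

144 mmol/L

Corrected Na = measured Na + 1.6 · (glucose − 100)/100
= 133 + 1.6 · (773 − 100)/100
= 133 + 10.8
= 143.8 mmol/L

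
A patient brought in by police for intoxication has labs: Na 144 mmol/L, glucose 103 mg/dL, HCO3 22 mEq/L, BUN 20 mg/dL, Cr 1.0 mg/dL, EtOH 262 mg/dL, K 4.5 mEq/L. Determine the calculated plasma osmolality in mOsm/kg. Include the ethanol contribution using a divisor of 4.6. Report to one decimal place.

357.8 mOsm/kg

Calculated osmolality = 2·Na + glucose/18 + BUN/2.8 + ethanol/4.6
= 2·144 + 103/18 + 20/2.8 + 262/4.6
= 288 + 5.72 + 7.14 + 56.96
= 357.82 mOsm/kg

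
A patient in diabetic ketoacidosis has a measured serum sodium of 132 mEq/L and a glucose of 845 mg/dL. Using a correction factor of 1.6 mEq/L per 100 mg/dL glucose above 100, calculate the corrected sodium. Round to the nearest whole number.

Corrected Na = measured Na + 1.6 · (glucose − 100)/100
= 132 + 1.6 · (845 − 100)/100
= 132 + 11.9
= 143.9 mEq/L

144 mEq/L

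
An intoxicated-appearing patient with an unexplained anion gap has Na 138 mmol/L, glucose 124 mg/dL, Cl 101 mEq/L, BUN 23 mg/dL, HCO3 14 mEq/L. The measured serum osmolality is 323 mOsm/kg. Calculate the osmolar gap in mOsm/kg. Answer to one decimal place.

31.9 mOsm/kg

Calculated osmolality = 2·Na + glucose/18 + BUN/2.8
= 2·138 + 124/18 + 23/2.8
= 276 + 6.89 + 8.21
= 291.1 mOsm/kg ≈ 291.1 mOsm/kg
Osmolar gap = measured − calculated = 323 − 291.1 = 31.9 mOsm/kg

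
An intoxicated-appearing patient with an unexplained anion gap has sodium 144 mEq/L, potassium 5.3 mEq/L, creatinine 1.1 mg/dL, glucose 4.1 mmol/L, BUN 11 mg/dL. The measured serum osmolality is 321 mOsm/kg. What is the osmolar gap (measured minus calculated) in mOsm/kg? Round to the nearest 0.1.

25.0 mOsm/kg

Calculated osmolality = 2·Na + glucose + BUN/2.8
= 2·144 + 4.1 + 11/2.8
= 288 + 4.10 + 3.93
= 296.03 mOsm/kg ≈ 296.0 mOsm/kg
Osmolar gap = measured − calculated = 321 − 296.0 = 25.0 mOsm/kg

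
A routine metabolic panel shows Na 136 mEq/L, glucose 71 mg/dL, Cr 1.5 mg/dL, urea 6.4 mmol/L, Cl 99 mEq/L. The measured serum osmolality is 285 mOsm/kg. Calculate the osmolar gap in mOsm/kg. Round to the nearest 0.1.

2.7 mOsm/kg

Calculated osmolality = 2·Na + glucose/18 + urea
= 2·136 + 71/18 + 6.4
= 272 + 3.94 + 6.40
= 282.34 mOsm/kg ≈ 282.3 mOsm/kg
Osmolar gap = measured − calculated = 285 − 282.3 = 2.7 mOsm/kg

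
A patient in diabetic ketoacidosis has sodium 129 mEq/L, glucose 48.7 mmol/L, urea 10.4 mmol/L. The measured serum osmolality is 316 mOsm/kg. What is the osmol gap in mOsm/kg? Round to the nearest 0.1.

-1.1 mOsm/kg

Calculated osmolality = 2·Na + glucose + urea
= 2·129 + 48.7 + 10.4
= 258 + 48.70 + 10.40
= 317.1 mOsm/kg ≈ 317.1 mOsm/kg
Osmolar gap = measured − calculated = 316 − 317.1 = -1.1 mOsm/kg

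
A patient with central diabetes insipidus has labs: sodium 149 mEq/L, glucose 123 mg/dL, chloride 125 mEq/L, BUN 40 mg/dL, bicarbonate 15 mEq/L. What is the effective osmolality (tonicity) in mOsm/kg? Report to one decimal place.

Effective osmolality excludes urea (freely permeant across cell membranes):
2·Na + glucose/18
= 2·149 + 123/18
= 298 + 6.83
= 304.83 mOsm/kg

304.8 mOsm/kg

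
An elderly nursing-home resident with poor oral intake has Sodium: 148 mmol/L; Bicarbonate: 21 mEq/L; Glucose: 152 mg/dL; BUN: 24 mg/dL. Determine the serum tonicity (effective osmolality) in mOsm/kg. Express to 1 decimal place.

Effective osmolality excludes urea (freely permeant across cell membranes):
2·Na + glucose/18
= 2·148 + 152/18
= 296 + 8.44
= 304.44 mOsm/kg

304.4 mOsm/kg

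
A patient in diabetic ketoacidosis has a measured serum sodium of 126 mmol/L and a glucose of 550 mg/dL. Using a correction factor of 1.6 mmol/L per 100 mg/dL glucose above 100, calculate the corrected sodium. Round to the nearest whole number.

133 mmol/L

Corrected Na = measured Na + 1.6 · (glucose − 100)/100
= 126 + 1.6 · (550 − 100)/100
= 126 + 7.2
= 133.2 mmol/L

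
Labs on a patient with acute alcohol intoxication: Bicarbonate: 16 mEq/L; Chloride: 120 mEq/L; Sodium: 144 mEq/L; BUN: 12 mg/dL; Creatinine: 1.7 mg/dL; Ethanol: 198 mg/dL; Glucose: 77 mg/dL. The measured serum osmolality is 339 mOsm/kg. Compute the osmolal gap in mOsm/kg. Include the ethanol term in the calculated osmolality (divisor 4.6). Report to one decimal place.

Calculated osmolality = 2·Na + glucose/18 + BUN/2.8 + ethanol/4.6
= 2·144 + 77/18 + 12/2.8 + 198/4.6
= 288 + 4.28 + 4.29 + 43.04
= 339.61 mOsm/kg ≈ 339.6 mOsm/kg
Osmolar gap = measured − calculated = 339 − 339.6 = -0.6 mOsm/kg

-0.6 mOsm/kg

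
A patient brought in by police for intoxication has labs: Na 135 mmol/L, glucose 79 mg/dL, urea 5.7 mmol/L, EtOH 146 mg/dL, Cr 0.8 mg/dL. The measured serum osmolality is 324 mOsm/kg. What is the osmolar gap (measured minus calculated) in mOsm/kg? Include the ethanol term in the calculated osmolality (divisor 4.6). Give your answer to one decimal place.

Calculated osmolality = 2·Na + glucose/18 + urea + ethanol/4.6
= 2·135 + 79/18 + 5.7 + 146/4.6
= 270 + 4.39 + 5.70 + 31.74
= 311.83 mOsm/kg ≈ 311.8 mOsm/kg
Osmolar gap = measured − calculated = 324 − 311.8 = 12.2 mOsm/kg

12.2 mOsm/kg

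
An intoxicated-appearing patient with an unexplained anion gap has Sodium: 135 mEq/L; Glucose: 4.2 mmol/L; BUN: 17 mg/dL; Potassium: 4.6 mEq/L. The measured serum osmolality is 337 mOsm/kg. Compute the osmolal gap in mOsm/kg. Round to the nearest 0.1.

56.7 mOsm/kg

Calculated osmolality = 2·Na + glucose + BUN/2.8
= 2·135 + 4.2 + 17/2.8
= 270 + 4.20 + 6.07
= 280.27 mOsm/kg ≈ 280.3 mOsm/kg
Osmolar gap = measured − calculated = 337 − 280.3 = 56.7 mOsm/kg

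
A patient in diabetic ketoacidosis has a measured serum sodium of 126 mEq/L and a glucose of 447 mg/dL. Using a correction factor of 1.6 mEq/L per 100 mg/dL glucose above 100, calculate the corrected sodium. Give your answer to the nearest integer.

Corrected Na = measured Na + 1.6 · (glucose − 100)/100
= 126 + 1.6 · (447 − 100)/100
= 126 + 5.6
= 131.6 mEq/L

132 mEq/L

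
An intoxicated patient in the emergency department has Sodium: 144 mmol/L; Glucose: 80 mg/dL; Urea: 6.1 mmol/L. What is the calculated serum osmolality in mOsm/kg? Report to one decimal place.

Calculated osmolality = 2·Na + glucose/18 + urea
= 2·144 + 80/18 + 6.1
= 288 + 4.44 + 6.10
= 298.54 mOsm/kg

298.5 mOsm/kg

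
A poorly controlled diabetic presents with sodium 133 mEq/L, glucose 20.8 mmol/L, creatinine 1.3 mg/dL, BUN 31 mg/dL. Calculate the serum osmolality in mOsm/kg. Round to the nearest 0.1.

Calculated osmolality = 2·Na + glucose + BUN/2.8
= 2·133 + 20.8 + 31/2.8
= 266 + 20.80 + 11.07
= 297.87 mOsm/kg

297.9 mOsm/kg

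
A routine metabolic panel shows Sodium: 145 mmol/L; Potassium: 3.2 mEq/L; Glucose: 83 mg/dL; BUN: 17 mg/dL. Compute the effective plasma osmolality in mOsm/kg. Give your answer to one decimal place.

294.6 mOsm/kg

Effective osmolality excludes urea (freely permeant across cell membranes):
2·Na + glucose/18
= 2·145 + 83/18
= 290 + 4.61
= 294.61 mOsm/kg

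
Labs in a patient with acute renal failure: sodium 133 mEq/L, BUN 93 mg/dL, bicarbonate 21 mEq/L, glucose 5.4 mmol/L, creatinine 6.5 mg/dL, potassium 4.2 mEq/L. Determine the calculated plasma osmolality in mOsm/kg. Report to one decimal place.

Calculated osmolality = 2·Na + glucose + BUN/2.8
= 2·133 + 5.4 + 93/2.8
= 266 + 5.40 + 33.21
= 304.61 mOsm/kg

304.6 mOsm/kg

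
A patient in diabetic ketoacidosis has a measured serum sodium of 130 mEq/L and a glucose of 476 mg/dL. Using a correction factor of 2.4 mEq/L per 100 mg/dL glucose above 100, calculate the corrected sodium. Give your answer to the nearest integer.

Corrected Na = measured Na + 2.4 · (glucose − 100)/100
= 130 + 2.4 · (476 − 100)/100
= 130 + 9
= 139 mEq/L

139 mEq/L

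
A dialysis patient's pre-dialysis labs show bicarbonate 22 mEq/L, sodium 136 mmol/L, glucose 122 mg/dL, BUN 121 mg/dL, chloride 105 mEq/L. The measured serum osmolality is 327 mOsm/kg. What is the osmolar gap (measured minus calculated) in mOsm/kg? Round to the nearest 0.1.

Calculated osmolality = 2·Na + glucose/18 + BUN/2.8
= 2·136 + 122/18 + 121/2.8
= 272 + 6.78 + 43.21
= 321.99 mOsm/kg ≈ 322.0 mOsm/kg
Osmolar gap = measured − calculated = 327 − 322.0 = 5.0 mOsm/kg

5.0 mOsm/kg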